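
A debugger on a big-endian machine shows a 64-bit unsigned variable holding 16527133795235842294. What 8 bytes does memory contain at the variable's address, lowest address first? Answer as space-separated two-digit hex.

16527133795235842294 in hexadecimal, padded to 64 bits, is 0xE55C2C9F4C62C8F6.
Split into bytes (most-significant first): E5 5C 2C 9F 4C 62 C8 F6.
In big-endian order the high byte comes first in memory.
So the memory order matches the most-significant-first order: E5 5C 2C 9F 4C 62 C8 F6.

E5 5C 2C 9F 4C 62 C8 F6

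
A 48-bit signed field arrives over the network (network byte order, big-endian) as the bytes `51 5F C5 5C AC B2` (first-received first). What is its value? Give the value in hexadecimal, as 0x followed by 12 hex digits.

0x515FC55CACB2

Big-endian stores the most-significant byte at the lowest address.
The bytes are already most-significant first: 0x515FC55CACB2.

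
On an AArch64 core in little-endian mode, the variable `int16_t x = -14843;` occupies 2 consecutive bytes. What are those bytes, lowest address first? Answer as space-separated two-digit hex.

05 C6

Two's complement of -14843 in 16 bits: 14843 = 0x39FB; invert → 0xC604; add 1 → 0xC605.
Split into bytes (most-significant first): C6 05.
Little-endian: lowest address holds the least-significant byte.
So at ascending addresses the bytes are 05 C6.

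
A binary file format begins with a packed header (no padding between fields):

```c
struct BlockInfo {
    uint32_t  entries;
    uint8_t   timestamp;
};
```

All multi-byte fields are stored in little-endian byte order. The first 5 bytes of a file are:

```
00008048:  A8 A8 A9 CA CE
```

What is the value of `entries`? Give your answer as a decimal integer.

3400116392

`entries` is the first field, at byte offset 0, occupying 4 bytes.
Bytes at offsets 0..3: A8 A8 A9 CA.
Little-endian: lowest address holds the least-significant byte.
Reassemble most-significant byte first: CA A9 A8 A8 → 0xCAA9A8A8.
0xCAA9A8A8 = 3400116392.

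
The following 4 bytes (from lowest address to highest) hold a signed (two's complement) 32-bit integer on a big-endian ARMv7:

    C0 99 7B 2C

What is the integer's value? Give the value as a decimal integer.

-1063683284

Big-endian stores the most-significant byte at the lowest address.
The bytes are already most-significant first: 0xC0997B2C.
Top bit is set, so as a signed 32-bit value this is 0xC0997B2C − 2^32 = -1063683284.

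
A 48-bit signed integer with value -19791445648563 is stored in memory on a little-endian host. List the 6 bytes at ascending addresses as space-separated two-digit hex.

Two's complement of -19791445648563 in 48 bits: 19791445648563 = 0x12000E1664B3; invert → 0xEDFFF1E99B4C; add 1 → 0xEDFFF1E99B4D.
Split into bytes (most-significant first): ED FF F1 E9 9B 4D.
In little-endian order the low byte comes first in memory.
So at ascending addresses the bytes are 4D 9B E9 F1 FF ED.

4D 9B E9 F1 FF ED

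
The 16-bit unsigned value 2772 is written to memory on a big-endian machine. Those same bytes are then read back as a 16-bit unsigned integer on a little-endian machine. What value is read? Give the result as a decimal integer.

54282

2772 in 16-bit hexadecimal is 0x0AD4.
Stored big-endian, the bytes at ascending addresses are 0A D4.
Read back as little-endian, the first byte is least significant, giving 0xD40A.
0xD40A = 54282.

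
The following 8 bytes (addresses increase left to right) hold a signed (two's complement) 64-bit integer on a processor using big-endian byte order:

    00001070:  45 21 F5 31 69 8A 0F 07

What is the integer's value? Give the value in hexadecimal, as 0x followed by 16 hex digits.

0x4521F531698A0F07

Big-endian stores the most-significant byte at the lowest address.
The bytes are already most-significant first: 0x4521F531698A0F07.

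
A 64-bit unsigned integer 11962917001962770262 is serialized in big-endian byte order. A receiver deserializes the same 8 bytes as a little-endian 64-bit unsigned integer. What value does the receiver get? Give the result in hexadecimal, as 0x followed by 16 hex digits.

11962917001962770262 in 64-bit hexadecimal is 0xA604D1A18B78CF56.
Stored big-endian, the bytes at ascending addresses are A6 04 D1 A1 8B 78 CF 56.
Read back as little-endian, the first byte is least significant, giving 0x56CF788BA1D104A6.

0x56CF788BA1D104A6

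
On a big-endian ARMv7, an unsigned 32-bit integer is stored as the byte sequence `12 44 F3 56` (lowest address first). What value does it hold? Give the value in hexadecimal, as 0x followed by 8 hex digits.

Big-endian stores the most-significant byte at the lowest address.
The bytes are already most-significant first: 0x1244F356.

0x1244F356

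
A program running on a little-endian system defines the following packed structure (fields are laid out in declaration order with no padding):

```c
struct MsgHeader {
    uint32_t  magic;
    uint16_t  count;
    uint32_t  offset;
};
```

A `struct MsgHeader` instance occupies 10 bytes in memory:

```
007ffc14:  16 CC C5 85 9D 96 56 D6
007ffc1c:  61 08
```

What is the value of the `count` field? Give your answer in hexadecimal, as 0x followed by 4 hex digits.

`count` follows `magic` (4 bytes), so it starts at byte offset 4 and occupies 2 bytes.
Bytes at offsets 4..5: 9D 96.
Little-endian: lowest address holds the least-significant byte.
Reassemble most-significant byte first: 96 9D → 0x969D.

0x969D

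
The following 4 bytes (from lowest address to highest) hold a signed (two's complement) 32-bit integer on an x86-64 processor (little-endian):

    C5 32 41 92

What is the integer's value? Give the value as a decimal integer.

-1841220923

Little-endian: lowest address holds the least-significant byte.
Reassemble most-significant byte first: 92 41 32 C5 → 0x924132C5.
Top bit is set, so as a signed 32-bit value this is 0x924132C5 − 2^32 = -1841220923.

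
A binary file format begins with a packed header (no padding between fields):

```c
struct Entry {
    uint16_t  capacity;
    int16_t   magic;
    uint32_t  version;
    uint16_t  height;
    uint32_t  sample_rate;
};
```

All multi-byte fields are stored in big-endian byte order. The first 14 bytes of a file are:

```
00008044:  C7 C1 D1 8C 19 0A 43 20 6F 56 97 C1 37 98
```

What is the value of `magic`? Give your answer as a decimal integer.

`magic` follows `capacity` (2 bytes), so it starts at byte offset 2 and occupies 2 bytes.
Bytes at offsets 2..3: D1 8C.
Big-endian stores the most-significant byte at the lowest address.
The bytes are already most-significant first: 0xD18C.
Top bit is set, so as a signed 16-bit value this is 0xD18C − 2^16 = -11892.

-11892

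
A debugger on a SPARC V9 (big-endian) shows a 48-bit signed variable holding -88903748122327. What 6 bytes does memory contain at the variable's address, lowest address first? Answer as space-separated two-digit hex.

Two's complement of -88903748122327 in 48 bits: 88903748122327 = 0x50DB845376D7; invert → 0xAF247BAC8928; add 1 → 0xAF247BAC8929.
Split into bytes (most-significant first): AF 24 7B AC 89 29.
In big-endian order the high byte comes first in memory.
So the memory order matches the most-significant-first order: AF 24 7B AC 89 29.

AF 24 7B AC 89 29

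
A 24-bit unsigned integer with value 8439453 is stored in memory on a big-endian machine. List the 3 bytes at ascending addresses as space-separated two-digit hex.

8439453 in hexadecimal, padded to 24 bits, is 0x80C69D.
Split into bytes (most-significant first): 80 C6 9D.
In big-endian order the high byte comes first in memory.
So the memory order matches the most-significant-first order: 80 C6 9D.

80 C6 9D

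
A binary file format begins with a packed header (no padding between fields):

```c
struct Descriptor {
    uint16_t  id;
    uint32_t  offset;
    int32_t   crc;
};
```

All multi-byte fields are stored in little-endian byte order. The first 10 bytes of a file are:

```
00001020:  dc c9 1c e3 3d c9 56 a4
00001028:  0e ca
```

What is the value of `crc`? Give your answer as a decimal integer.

-905010090

`crc` follows `id` (2 B), `offset` (4 B), so it starts at offset 2 + 4 = 6 and occupies 4 bytes.
Bytes at offsets 6..9: 56 A4 0E CA.
Little-endian: lowest address holds the least-significant byte.
Reassemble most-significant byte first: CA 0E A4 56 → 0xCA0EA456.
Top bit is set, so as a signed 32-bit value this is 0xCA0EA456 − 2^32 = -905010090.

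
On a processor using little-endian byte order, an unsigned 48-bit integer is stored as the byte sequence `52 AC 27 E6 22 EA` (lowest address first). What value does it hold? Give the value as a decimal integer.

Little-endian: lowest address holds the least-significant byte.
Reassemble most-significant byte first: EA 22 E6 27 AC 52 → 0xEA22E627AC52.
0xEA22E627AC52 = 257435611147346.

257435611147346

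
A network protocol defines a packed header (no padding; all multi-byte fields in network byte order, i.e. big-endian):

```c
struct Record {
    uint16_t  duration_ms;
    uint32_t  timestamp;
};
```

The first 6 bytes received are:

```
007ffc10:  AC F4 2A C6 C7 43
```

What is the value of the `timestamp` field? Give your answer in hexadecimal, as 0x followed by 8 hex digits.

0x2AC6C743

`timestamp` follows `duration_ms` (2 bytes), so it starts at byte offset 2 and occupies 4 bytes.
Bytes at offsets 2..5: 2A C6 C7 43.
In big-endian order the high byte comes first in memory.
The bytes are already most-significant first: 0x2AC6C743.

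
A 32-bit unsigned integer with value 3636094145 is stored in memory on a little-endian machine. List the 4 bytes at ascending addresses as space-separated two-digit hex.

C1 64 BA D8

3636094145 in hexadecimal, padded to 32 bits, is 0xD8BA64C1.
Split into bytes (most-significant first): D8 BA 64 C1.
In little-endian order the low byte comes first in memory.
So at ascending addresses the bytes are C1 64 BA D8.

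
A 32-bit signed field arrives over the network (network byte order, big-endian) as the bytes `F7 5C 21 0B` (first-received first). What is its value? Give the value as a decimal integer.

-144957173

Big-endian: lowest address holds the most-significant byte.
The bytes are already most-significant first: 0xF75C210B.
Top bit is set, so as a signed 32-bit value this is 0xF75C210B − 2^32 = -144957173.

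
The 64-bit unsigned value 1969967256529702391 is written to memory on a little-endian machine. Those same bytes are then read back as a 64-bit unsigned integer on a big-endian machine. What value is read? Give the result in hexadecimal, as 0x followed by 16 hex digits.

0xF78D9A50C8BA561B

1969967256529702391 in 64-bit hexadecimal is 0x1B56BAC8509A8DF7.
Stored little-endian, the bytes at ascending addresses are F7 8D 9A 50 C8 BA 56 1B.
Read back as big-endian, the last byte is least significant, giving 0xF78D9A50C8BA561B.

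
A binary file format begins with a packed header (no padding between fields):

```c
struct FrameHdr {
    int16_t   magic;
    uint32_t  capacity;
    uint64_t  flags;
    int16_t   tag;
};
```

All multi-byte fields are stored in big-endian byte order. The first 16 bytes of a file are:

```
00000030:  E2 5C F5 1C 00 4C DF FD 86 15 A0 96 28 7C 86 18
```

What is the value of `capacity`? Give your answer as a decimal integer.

4112253004

`capacity` follows `magic` (2 bytes), so it starts at byte offset 2 and occupies 4 bytes.
Bytes at offsets 2..5: F5 1C 00 4C.
In big-endian order the high byte comes first in memory.
The bytes are already most-significant first: 0xF51C004C.
0xF51C004C = 4112253004.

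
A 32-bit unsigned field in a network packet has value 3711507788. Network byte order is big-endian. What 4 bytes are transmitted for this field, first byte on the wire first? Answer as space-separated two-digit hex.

3711507788 in hexadecimal, padded to 32 bits, is 0xDD391D4C.
Split into bytes (most-significant first): DD 39 1D 4C.
In big-endian order the high byte comes first in memory.
So the memory order matches the most-significant-first order: DD 39 1D 4C.

DD 39 1D 4C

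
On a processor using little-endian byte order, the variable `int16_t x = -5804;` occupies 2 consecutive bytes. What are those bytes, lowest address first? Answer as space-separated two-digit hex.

Two's complement of -5804 in 16 bits: 5804 = 0x16AC; invert → 0xE953; add 1 → 0xE954.
Split into bytes (most-significant first): E9 54.
In little-endian order the low byte comes first in memory.
So at ascending addresses the bytes are 54 E9.

54 E9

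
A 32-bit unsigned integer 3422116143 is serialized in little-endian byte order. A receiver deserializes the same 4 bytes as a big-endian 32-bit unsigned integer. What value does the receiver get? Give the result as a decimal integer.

3422116143 in 32-bit hexadecimal is 0xCBF9592F.
Stored little-endian, the bytes at ascending addresses are 2F 59 F9 CB.
Read back as big-endian, the last byte is least significant, giving 0x2F59F9CB.
0x2F59F9CB = 794425803.

794425803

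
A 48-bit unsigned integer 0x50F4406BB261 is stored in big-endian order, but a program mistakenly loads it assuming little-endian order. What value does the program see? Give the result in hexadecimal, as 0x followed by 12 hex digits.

Stored big-endian, the bytes at ascending addresses are 50 F4 40 6B B2 61.
Read back as little-endian, the first byte is least significant, giving 0x61B26B40F450.

0x61B26B40F450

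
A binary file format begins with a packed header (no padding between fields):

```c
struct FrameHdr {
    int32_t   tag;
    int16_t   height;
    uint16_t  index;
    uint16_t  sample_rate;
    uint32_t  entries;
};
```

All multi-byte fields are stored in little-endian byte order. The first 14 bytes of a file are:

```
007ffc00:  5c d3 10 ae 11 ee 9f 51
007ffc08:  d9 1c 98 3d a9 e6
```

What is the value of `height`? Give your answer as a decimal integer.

`height` follows `tag` (4 bytes), so it starts at byte offset 4 and occupies 2 bytes.
Bytes at offsets 4..5: 11 EE.
Little-endian stores the least-significant byte at the lowest address.
Reassemble most-significant byte first: EE 11 → 0xEE11.
Top bit is set, so as a signed 16-bit value this is 0xEE11 − 2^16 = -4591.

-4591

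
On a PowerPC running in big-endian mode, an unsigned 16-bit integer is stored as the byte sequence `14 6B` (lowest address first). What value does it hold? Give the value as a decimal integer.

5227

In big-endian order the high byte comes first in memory.
The bytes are already most-significant first: 0x146B.
0x146B = 5227.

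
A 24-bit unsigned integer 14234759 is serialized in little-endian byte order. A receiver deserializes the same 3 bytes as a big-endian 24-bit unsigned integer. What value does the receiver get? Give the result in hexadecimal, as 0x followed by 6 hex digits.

0x8734D9

14234759 in 24-bit hexadecimal is 0xD93487.
Stored little-endian, the bytes at ascending addresses are 87 34 D9.
Read back as big-endian, the last byte is least significant, giving 0x8734D9.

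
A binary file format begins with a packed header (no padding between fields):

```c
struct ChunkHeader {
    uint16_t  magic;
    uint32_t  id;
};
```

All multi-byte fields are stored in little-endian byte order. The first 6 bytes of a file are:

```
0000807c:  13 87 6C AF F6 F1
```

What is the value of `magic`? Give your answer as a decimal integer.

34579

`magic` is the first field, at byte offset 0, occupying 2 bytes.
Bytes at offsets 0..1: 13 87.
Little-endian: lowest address holds the least-significant byte.
Reassemble most-significant byte first: 87 13 → 0x8713.
0x8713 = 34579.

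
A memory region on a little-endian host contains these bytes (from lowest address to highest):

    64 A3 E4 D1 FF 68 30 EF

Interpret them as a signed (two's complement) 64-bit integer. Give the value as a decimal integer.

-1211352851815292060

In little-endian order the low byte comes first in memory.
Reassemble most-significant byte first: EF 30 68 FF D1 E4 A3 64 → 0xEF3068FFD1E4A364.
Top bit is set, so as a signed 64-bit value this is 0xEF3068FFD1E4A364 − 2^64 = -1211352851815292060.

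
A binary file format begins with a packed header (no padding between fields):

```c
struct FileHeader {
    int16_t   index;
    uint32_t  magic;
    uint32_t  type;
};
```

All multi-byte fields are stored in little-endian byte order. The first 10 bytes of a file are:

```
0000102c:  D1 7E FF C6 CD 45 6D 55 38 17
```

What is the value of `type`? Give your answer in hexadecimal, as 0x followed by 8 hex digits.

0x1738556D

`type` follows `index` (2 B), `magic` (4 B), so it starts at offset 2 + 4 = 6 and occupies 4 bytes.
Bytes at offsets 6..9: 6D 55 38 17.
Little-endian stores the least-significant byte at the lowest address.
Reassemble most-significant byte first: 17 38 55 6D → 0x1738556D.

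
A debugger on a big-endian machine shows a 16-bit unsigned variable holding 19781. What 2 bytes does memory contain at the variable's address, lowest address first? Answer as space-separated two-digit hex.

4D 45

19781 in hexadecimal, padded to 16 bits, is 0x4D45.
Split into bytes (most-significant first): 4D 45.
Big-endian: lowest address holds the most-significant byte.
So the memory order matches the most-significant-first order: 4D 45.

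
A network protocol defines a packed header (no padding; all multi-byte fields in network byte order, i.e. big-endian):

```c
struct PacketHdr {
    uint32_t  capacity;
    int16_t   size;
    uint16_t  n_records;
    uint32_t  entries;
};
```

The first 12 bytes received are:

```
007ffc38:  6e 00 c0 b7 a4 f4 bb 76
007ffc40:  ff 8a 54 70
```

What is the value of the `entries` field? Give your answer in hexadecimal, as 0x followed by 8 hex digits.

`entries` follows `capacity` (4 B), `size` (2 B), `n_records` (2 B), so it starts at offset 4 + 2 + 2 = 8 and occupies 4 bytes.
Bytes at offsets 8..11: FF 8A 54 70.
Big-endian: lowest address holds the most-significant byte.
The bytes are already most-significant first: 0xFF8A5470.

0xFF8A5470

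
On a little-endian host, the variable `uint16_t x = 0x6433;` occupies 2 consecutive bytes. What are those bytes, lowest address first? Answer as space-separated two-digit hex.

33 64

Split into bytes (most-significant first): 64 33.
Little-endian stores the least-significant byte at the lowest address.
So at ascending addresses the bytes are 33 64.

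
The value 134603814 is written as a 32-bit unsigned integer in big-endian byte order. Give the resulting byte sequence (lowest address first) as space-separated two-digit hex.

08 05 E4 26

134603814 in hexadecimal, padded to 32 bits, is 0x0805E426.
Split into bytes (most-significant first): 08 05 E4 26.
Big-endian stores the most-significant byte at the lowest address.
So the memory order matches the most-significant-first order: 08 05 E4 26.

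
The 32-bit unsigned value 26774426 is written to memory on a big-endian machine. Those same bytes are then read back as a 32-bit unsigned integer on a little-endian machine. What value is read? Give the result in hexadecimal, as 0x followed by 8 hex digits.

26774426 in 32-bit hexadecimal is 0x01988B9A.
Stored big-endian, the bytes at ascending addresses are 01 98 8B 9A.
Read back as little-endian, the first byte is least significant, giving 0x9A8B9801.

0x9A8B9801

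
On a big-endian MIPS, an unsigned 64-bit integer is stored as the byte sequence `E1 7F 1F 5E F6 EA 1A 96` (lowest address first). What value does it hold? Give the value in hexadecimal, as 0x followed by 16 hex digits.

0xE17F1F5EF6EA1A96

Big-endian: lowest address holds the most-significant byte.
The bytes are already most-significant first: 0xE17F1F5EF6EA1A96.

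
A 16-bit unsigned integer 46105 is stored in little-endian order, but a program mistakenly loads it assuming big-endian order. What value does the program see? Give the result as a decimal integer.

46105 in 16-bit hexadecimal is 0xB419.
Stored little-endian, the bytes at ascending addresses are 19 B4.
Read back as big-endian, the last byte is least significant, giving 0x19B4.
0x19B4 = 6580.

6580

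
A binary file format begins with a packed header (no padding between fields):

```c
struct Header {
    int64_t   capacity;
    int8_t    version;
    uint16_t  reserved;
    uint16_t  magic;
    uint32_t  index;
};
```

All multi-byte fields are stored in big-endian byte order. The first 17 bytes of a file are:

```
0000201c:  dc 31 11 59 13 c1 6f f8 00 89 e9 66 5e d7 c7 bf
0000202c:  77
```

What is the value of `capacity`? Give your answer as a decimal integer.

`capacity` is the first field, at byte offset 0, occupying 8 bytes.
Bytes at offsets 0..7: DC 31 11 59 13 C1 6F F8.
Big-endian: lowest address holds the most-significant byte.
The bytes are already most-significant first: 0xDC31115913C16FF8.
Top bit is set, so as a signed 64-bit value this is 0xDC31115913C16FF8 − 2^64 = -2580262037225377800.

-2580262037225377800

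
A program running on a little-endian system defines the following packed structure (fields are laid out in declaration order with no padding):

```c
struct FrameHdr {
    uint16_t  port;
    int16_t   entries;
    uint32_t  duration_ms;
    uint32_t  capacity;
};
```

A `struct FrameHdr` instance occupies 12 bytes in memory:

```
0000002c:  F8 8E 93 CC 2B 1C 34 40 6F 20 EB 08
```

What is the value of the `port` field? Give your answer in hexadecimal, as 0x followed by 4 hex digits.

`port` is the first field, at byte offset 0, occupying 2 bytes.
Bytes at offsets 0..1: F8 8E.
In little-endian order the low byte comes first in memory.
Reassemble most-significant byte first: 8E F8 → 0x8EF8.

0x8EF8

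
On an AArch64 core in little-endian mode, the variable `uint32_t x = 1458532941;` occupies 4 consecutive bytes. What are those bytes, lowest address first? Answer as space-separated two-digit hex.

4D 72 EF 56

1458532941 in hexadecimal, padded to 32 bits, is 0x56EF724D.
Split into bytes (most-significant first): 56 EF 72 4D.
Little-endian stores the least-significant byte at the lowest address.
So at ascending addresses the bytes are 4D 72 EF 56.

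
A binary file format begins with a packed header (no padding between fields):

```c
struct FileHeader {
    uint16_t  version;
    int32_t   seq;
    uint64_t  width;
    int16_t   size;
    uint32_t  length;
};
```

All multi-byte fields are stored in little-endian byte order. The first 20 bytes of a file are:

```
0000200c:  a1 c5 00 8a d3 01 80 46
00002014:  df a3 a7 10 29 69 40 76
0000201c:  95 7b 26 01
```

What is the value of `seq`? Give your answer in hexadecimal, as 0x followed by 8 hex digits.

0x01D38A00

`seq` follows `version` (2 bytes), so it starts at byte offset 2 and occupies 4 bytes.
Bytes at offsets 2..5: 00 8A D3 01.
In little-endian order the low byte comes first in memory.
Reassemble most-significant byte first: 01 D3 8A 00 → 0x01D38A00.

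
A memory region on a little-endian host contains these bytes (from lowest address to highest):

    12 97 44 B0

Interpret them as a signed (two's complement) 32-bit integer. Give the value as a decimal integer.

In little-endian order the low byte comes first in memory.
Reassemble most-significant byte first: B0 44 97 12 → 0xB0449712.
Top bit is set, so as a signed 32-bit value this is 0xB0449712 − 2^32 = -1337682158.

-1337682158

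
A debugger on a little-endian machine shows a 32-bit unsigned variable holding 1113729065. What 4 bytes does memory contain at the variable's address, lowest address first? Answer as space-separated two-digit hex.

29 28 62 42

1113729065 in hexadecimal, padded to 32 bits, is 0x42622829.
Split into bytes (most-significant first): 42 62 28 29.
Little-endian stores the least-significant byte at the lowest address.
So at ascending addresses the bytes are 29 28 62 42.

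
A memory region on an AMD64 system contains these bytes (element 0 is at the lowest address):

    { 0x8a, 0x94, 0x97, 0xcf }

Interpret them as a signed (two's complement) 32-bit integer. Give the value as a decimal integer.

-812149622

Little-endian: lowest address holds the least-significant byte.
Reassemble most-significant byte first: CF 97 94 8A → 0xCF97948A.
Top bit is set, so as a signed 32-bit value this is 0xCF97948A − 2^32 = -812149622.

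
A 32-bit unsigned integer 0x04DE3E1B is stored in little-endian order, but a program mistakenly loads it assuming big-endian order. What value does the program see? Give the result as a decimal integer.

457104900

Stored little-endian, the bytes at ascending addresses are 1B 3E DE 04.
Read back as big-endian, the last byte is least significant, giving 0x1B3EDE04.
0x1B3EDE04 = 457104900.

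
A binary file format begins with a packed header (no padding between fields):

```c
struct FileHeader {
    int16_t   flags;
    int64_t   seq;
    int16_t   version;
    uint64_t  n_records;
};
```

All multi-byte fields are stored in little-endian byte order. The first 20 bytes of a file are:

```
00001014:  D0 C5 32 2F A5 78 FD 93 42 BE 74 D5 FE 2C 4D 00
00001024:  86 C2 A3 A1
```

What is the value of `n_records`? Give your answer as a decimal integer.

`n_records` follows `flags` (2 B), `seq` (8 B), `version` (2 B), so it starts at offset 2 + 8 + 2 = 12 and occupies 8 bytes.
Bytes at offsets 12..19: FE 2C 4D 00 86 C2 A3 A1.
Little-endian: lowest address holds the least-significant byte.
Reassemble most-significant byte first: A1 A3 C2 86 00 4D 2C FE → 0xA1A3C286004D2CFE.
0xA1A3C286004D2CFE = 11647366942096698622.

11647366942096698622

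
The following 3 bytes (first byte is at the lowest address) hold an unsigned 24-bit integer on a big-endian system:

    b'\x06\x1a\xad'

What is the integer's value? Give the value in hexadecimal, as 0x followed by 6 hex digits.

0x061AAD

Big-endian: lowest address holds the most-significant byte.
The bytes are already most-significant first: 0x061AAD.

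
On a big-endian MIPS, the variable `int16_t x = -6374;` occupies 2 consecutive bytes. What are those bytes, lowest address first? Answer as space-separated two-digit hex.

Two's complement of -6374 in 16 bits: 6374 = 0x18E6; invert → 0xE719; add 1 → 0xE71A.
Split into bytes (most-significant first): E7 1A.
In big-endian order the high byte comes first in memory.
So the memory order matches the most-significant-first order: E7 1A.

E7 1A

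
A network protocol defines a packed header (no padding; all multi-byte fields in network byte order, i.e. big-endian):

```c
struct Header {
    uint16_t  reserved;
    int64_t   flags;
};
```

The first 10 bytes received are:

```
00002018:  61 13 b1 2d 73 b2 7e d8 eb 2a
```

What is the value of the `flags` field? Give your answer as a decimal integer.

`flags` follows `reserved` (2 bytes), so it starts at byte offset 2 and occupies 8 bytes.
Bytes at offsets 2..9: B1 2D 73 B2 7E D8 EB 2A.
In big-endian order the high byte comes first in memory.
The bytes are already most-significant first: 0xB12D73B27ED8EB2A.
Top bit is set, so as a signed 64-bit value this is 0xB12D73B27ED8EB2A − 2^64 = -5679756344574809302.

-5679756344574809302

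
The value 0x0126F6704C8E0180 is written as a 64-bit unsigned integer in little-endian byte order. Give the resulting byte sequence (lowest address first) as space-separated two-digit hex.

Split into bytes (most-significant first): 01 26 F6 70 4C 8E 01 80.
Little-endian stores the least-significant byte at the lowest address.
So at ascending addresses the bytes are 80 01 8E 4C 70 F6 26 01.

80 01 8E 4C 70 F6 26 01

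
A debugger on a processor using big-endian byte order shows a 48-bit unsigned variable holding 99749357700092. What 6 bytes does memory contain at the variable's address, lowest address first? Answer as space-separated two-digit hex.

5A B8 B5 08 43 FC

99749357700092 in hexadecimal, padded to 48 bits, is 0x5AB8B50843FC.
Split into bytes (most-significant first): 5A B8 B5 08 43 FC.
In big-endian order the high byte comes first in memory.
So the memory order matches the most-significant-first order: 5A B8 B5 08 43 FC.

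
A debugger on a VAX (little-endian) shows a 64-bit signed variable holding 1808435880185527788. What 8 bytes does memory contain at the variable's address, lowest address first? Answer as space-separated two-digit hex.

EC 7D 87 FD D9 DA 18 19

1808435880185527788 in hexadecimal, padded to 64 bits, is 0x1918DAD9FD877DEC.
Split into bytes (most-significant first): 19 18 DA D9 FD 87 7D EC.
Little-endian: lowest address holds the least-significant byte.
So at ascending addresses the bytes are EC 7D 87 FD D9 DA 18 19.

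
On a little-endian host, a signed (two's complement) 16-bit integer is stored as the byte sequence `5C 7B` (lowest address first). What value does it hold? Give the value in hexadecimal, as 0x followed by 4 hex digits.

In little-endian order the low byte comes first in memory.
Reassemble most-significant byte first: 7B 5C → 0x7B5C.

0x7B5C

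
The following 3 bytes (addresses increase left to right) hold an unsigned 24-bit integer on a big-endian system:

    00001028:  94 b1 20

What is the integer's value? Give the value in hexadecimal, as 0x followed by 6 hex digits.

Big-endian stores the most-significant byte at the lowest address.
The bytes are already most-significant first: 0x94B120.

0x94B120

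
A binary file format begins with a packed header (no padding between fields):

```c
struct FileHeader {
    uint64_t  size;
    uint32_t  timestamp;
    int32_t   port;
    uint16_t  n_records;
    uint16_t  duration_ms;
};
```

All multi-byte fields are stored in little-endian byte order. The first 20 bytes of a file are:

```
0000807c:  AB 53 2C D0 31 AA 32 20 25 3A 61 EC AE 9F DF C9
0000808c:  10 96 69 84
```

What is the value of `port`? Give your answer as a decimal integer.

`port` follows `size` (8 B), `timestamp` (4 B), so it starts at offset 8 + 4 = 12 and occupies 4 bytes.
Bytes at offsets 12..15: AE 9F DF C9.
In little-endian order the low byte comes first in memory.
Reassemble most-significant byte first: C9 DF 9F AE → 0xC9DF9FAE.
Top bit is set, so as a signed 32-bit value this is 0xC9DF9FAE − 2^32 = -908091474.

-908091474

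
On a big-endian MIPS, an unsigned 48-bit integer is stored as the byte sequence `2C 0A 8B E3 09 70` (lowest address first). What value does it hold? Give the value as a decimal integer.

48423808207216

Big-endian stores the most-significant byte at the lowest address.
The bytes are already most-significant first: 0x2C0A8BE30970.
0x2C0A8BE30970 = 48423808207216.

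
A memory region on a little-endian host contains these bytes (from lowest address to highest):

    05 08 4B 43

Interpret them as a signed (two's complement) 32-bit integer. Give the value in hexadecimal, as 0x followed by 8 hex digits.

0x434B0805

Little-endian stores the least-significant byte at the lowest address.
Reassemble most-significant byte first: 43 4B 08 05 → 0x434B0805.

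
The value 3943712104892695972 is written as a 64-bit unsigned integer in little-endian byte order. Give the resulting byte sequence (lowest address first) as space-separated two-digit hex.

3943712104892695972 in hexadecimal, padded to 64 bits, is 0x36BAE143C48985A4.
Split into bytes (most-significant first): 36 BA E1 43 C4 89 85 A4.
In little-endian order the low byte comes first in memory.
So at ascending addresses the bytes are A4 85 89 C4 43 E1 BA 36.

A4 85 89 C4 43 E1 BA 36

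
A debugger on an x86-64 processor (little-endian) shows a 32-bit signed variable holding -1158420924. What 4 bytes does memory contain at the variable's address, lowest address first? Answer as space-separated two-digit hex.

Two's complement of -1158420924 in 32 bits: 1158420924 = 0x450C19BC; invert → 0xBAF3E643; add 1 → 0xBAF3E644.
Split into bytes (most-significant first): BA F3 E6 44.
Little-endian: lowest address holds the least-significant byte.
So at ascending addresses the bytes are 44 E6 F3 BA.

44 E6 F3 BA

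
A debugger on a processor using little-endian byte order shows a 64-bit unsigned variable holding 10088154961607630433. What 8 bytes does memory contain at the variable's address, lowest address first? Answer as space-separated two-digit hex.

61 9E B7 FD 7C 53 00 8C

10088154961607630433 in hexadecimal, padded to 64 bits, is 0x8C00537CFDB79E61.
Split into bytes (most-significant first): 8C 00 53 7C FD B7 9E 61.
Little-endian: lowest address holds the least-significant byte.
So at ascending addresses the bytes are 61 9E B7 FD 7C 53 00 8C.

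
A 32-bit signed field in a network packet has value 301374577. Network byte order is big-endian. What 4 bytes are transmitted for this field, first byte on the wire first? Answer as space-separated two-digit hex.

301374577 in hexadecimal, padded to 32 bits, is 0x11F69C71.
Split into bytes (most-significant first): 11 F6 9C 71.
Big-endian stores the most-significant byte at the lowest address.
So the memory order matches the most-significant-first order: 11 F6 9C 71.

11 F6 9C 71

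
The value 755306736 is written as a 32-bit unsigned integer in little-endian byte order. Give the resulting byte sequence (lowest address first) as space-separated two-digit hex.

755306736 in hexadecimal, padded to 32 bits, is 0x2D0510F0.
Split into bytes (most-significant first): 2D 05 10 F0.
Little-endian: lowest address holds the least-significant byte.
So at ascending addresses the bytes are F0 10 05 2D.

F0 10 05 2D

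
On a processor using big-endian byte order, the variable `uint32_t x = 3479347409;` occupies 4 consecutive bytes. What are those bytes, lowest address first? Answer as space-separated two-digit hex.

3479347409 in hexadecimal, padded to 32 bits, is 0xCF62A0D1.
Split into bytes (most-significant first): CF 62 A0 D1.
Big-endian stores the most-significant byte at the lowest address.
So the memory order matches the most-significant-first order: CF 62 A0 D1.

CF 62 A0 D1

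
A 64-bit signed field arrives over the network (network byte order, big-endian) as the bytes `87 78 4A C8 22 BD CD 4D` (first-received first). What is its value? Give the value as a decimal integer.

Big-endian: lowest address holds the most-significant byte.
The bytes are already most-significant first: 0x87784AC822BDCD4D.
Top bit is set, so as a signed 64-bit value this is 0x87784AC822BDCD4D − 2^64 = -8685109657947222707.

-8685109657947222707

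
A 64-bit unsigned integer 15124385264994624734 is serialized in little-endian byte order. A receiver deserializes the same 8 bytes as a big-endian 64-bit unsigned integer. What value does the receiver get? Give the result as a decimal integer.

16006963086046848209

15124385264994624734 in 64-bit hexadecimal is 0xD1E49C441E2824DE.
Stored little-endian, the bytes at ascending addresses are DE 24 28 1E 44 9C E4 D1.
Read back as big-endian, the last byte is least significant, giving 0xDE24281E449CE4D1.
0xDE24281E449CE4D1 = 16006963086046848209.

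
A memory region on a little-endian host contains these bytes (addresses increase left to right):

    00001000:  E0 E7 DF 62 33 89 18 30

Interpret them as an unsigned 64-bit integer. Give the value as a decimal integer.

Little-endian stores the least-significant byte at the lowest address.
Reassemble most-significant byte first: 30 18 89 33 62 DF E7 E0 → 0x3018893362DFE7E0.
0x3018893362DFE7E0 = 3465670767056775136.

3465670767056775136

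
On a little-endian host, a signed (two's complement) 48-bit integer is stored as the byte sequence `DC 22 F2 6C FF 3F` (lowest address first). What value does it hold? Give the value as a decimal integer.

Little-endian stores the least-significant byte at the lowest address.
Reassemble most-significant byte first: 3F FF 6C F2 22 DC → 0x3FFF6CF222DC.
0x3FFF6CF222DC = 70366277018332.

70366277018332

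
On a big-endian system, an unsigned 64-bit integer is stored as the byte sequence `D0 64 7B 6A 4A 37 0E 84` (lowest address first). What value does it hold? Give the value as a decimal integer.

In big-endian order the high byte comes first in memory.
The bytes are already most-significant first: 0xD0647B6A4A370E84.
0xD0647B6A4A370E84 = 15016262754001948292.

15016262754001948292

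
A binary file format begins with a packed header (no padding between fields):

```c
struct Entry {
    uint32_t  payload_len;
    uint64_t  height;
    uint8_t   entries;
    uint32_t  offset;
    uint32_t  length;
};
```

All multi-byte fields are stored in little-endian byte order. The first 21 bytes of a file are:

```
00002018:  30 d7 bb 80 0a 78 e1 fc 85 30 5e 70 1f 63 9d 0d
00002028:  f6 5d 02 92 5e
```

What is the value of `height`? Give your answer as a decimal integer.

`height` follows `payload_len` (4 bytes), so it starts at byte offset 4 and occupies 8 bytes.
Bytes at offsets 4..11: 0A 78 E1 FC 85 30 5E 70.
In little-endian order the low byte comes first in memory.
Reassemble most-significant byte first: 70 5E 30 85 FC E1 78 0A → 0x705E3085FCE1780A.
0x705E3085FCE1780A = 8096962532090148874.

8096962532090148874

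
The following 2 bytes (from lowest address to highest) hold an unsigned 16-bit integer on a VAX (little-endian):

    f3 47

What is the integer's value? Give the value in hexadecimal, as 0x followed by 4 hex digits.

0x47F3

In little-endian order the low byte comes first in memory.
Reassemble most-significant byte first: 47 F3 → 0x47F3.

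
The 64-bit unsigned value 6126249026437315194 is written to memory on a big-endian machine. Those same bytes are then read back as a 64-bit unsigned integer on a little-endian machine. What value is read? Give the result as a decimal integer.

8861500778658858069

6126249026437315194 in 64-bit hexadecimal is 0x5504CF080260FA7A.
Stored big-endian, the bytes at ascending addresses are 55 04 CF 08 02 60 FA 7A.
Read back as little-endian, the first byte is least significant, giving 0x7AFA600208CF0455.
0x7AFA600208CF0455 = 8861500778658858069.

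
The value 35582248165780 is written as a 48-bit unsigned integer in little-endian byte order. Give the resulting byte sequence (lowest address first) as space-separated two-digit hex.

35582248165780 in hexadecimal, padded to 48 bits, is 0x205CA3432194.
Split into bytes (most-significant first): 20 5C A3 43 21 94.
In little-endian order the low byte comes first in memory.
So at ascending addresses the bytes are 94 21 43 A3 5C 20.

94 21 43 A3 5C 20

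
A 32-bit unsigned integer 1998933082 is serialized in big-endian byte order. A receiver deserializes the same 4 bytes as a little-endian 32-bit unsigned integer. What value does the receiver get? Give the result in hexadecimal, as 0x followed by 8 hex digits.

1998933082 in 32-bit hexadecimal is 0x77254C5A.
Stored big-endian, the bytes at ascending addresses are 77 25 4C 5A.
Read back as little-endian, the first byte is least significant, giving 0x5A4C2577.

0x5A4C2577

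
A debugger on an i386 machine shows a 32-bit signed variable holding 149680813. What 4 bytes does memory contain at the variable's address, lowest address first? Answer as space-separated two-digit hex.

149680813 in hexadecimal, padded to 32 bits, is 0x08EBF2AD.
Split into bytes (most-significant first): 08 EB F2 AD.
Little-endian stores the least-significant byte at the lowest address.
So at ascending addresses the bytes are AD F2 EB 08.

AD F2 EB 08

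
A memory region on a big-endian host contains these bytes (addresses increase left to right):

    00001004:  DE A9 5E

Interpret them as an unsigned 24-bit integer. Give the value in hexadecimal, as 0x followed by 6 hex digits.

0xDEA95E

Big-endian stores the most-significant byte at the lowest address.
The bytes are already most-significant first: 0xDEA95E.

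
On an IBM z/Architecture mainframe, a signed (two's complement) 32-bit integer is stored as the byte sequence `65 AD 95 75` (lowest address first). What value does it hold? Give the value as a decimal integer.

In big-endian order the high byte comes first in memory.
The bytes are already most-significant first: 0x65AD9575.
0x65AD9575 = 1705874805.

1705874805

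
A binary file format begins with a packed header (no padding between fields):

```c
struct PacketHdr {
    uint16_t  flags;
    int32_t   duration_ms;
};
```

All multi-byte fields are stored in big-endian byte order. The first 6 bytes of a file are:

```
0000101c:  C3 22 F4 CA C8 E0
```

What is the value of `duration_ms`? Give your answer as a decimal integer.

-188036896

`duration_ms` follows `flags` (2 bytes), so it starts at byte offset 2 and occupies 4 bytes.
Bytes at offsets 2..5: F4 CA C8 E0.
Big-endian stores the most-significant byte at the lowest address.
The bytes are already most-significant first: 0xF4CAC8E0.
Top bit is set, so as a signed 32-bit value this is 0xF4CAC8E0 − 2^32 = -188036896.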